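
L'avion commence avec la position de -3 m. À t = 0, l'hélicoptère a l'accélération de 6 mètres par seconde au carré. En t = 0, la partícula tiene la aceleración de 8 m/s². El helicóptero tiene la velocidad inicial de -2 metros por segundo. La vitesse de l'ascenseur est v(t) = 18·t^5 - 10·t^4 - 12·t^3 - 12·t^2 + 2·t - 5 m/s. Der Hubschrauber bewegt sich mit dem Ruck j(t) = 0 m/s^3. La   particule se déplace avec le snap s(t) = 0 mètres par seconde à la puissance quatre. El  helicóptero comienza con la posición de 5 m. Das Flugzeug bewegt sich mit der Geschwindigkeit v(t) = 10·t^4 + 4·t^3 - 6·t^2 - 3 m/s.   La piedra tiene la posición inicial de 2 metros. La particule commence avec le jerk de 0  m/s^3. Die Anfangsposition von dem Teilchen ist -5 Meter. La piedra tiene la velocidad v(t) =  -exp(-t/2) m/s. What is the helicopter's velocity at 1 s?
We need to integrate our jerk equation j(t) = 0 2 times. Integrating jerk and using the initial condition a(0) = 6, we get a(t) = 6. The antiderivative of acceleration is velocity. Using v(0) = -2, we get v(t) = 6·t - 2. Using v(t) = 6·t - 2 and substituting t = 1, we find v = 4.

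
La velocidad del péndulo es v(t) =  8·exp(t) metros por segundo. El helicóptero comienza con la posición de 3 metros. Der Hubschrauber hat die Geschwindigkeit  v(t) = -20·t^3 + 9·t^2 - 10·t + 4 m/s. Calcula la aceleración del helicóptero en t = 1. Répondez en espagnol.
Debemos derivar nuestra ecuación de la velocidad v(t) = -20·t^3 + 9·t^2 - 10·t + 4 1 vez. La derivada de la velocidad da la aceleración: a(t) = -60·t^2 + 18·t - 10. Usando a(t) = -60·t^2 + 18·t - 10 y sustituyendo t = 1, encontramos a = -52.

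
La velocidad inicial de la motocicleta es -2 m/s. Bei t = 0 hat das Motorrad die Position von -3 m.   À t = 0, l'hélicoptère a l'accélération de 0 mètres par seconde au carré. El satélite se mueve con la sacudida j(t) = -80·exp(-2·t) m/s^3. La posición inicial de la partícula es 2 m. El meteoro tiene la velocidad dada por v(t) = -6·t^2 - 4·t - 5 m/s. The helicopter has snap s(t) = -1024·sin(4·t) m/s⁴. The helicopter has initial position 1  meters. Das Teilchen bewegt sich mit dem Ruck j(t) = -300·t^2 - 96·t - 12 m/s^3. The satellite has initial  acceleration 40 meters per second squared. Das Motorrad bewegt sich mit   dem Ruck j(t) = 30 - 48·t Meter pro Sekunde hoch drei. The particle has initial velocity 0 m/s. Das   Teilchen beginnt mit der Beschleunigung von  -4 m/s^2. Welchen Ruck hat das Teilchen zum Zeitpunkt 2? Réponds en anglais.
Using j(t) = -300·t^2 - 96·t - 12 and substituting t = 2, we find j = -1404.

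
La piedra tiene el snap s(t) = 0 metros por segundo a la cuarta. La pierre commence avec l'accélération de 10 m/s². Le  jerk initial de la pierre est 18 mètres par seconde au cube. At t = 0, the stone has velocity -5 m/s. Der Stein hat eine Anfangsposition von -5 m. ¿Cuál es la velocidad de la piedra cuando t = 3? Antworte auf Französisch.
En partant du snap s(t) = 0, nous prenons 3 intégrales. La primitive du snap est le jerk. En utilisant j(0) = 18, nous obtenons j(t) = 18. L'intégrale du jerk est l'accélération. En utilisant a(0) = 10, nous obtenons a(t) = 18·t + 10. En intégrant l'accélération et en utilisant la condition initiale v(0) = -5, nous obtenons v(t) = 9·t^2 + 10·t - 5. De l'équation de la vitesse v(t) = 9·t^2 + 10·t - 5, nous substituons t = 3 pour obtenir v = 106.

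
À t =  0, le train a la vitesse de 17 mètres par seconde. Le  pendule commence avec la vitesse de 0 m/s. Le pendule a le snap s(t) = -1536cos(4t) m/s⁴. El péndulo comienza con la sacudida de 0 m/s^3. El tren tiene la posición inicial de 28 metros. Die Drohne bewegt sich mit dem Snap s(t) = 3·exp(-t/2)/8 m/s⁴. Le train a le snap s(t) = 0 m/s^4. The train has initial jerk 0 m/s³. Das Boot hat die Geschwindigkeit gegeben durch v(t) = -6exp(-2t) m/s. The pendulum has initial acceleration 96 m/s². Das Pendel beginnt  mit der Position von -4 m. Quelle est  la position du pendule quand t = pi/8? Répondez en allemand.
Wir müssen unsere Gleichung für den Snap s(t) = -1536·cos(4·t) 4-mal integrieren. Das Integral von dem Snap, mit j(0) = 0, ergibt den Ruck: j(t) = -384·sin(4·t). Das Integral von dem Ruck, mit a(0) = 96, ergibt die Beschleunigung: a(t) = 96·cos(4·t). Durch Integration von der Beschleunigung und Verwendung der Anfangsbedingung v(0) = 0, erhalten wir v(t) = 24·sin(4·t). Das Integral von der Geschwindigkeit ist die Position. Mit x(0) = -4 erhalten wir x(t) = 2 - 6·cos(4·t). Aus der Gleichung für die Position x(t) = 2 - 6·cos(4·t), setzen wir t = pi/8 ein und erhalten x = 2.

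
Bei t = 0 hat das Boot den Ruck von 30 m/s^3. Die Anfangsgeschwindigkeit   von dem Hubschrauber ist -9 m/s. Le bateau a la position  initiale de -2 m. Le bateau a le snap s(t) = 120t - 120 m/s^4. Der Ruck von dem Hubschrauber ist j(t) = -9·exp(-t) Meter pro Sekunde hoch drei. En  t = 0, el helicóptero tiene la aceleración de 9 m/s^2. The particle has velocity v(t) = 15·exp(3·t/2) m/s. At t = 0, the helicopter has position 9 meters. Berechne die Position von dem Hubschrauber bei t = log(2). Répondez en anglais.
To find the answer, we compute 3 antiderivatives of j(t) = -9·exp(-t). Finding the integral of j(t) and using a(0) = 9: a(t) = 9·exp(-t). Integrating acceleration and using the initial condition v(0) = -9, we get v(t) = -9·exp(-t). The antiderivative of velocity is position. Using x(0) = 9, we get x(t) = 9·exp(-t). From the given position equation x(t) = 9·exp(-t), we substitute t = log(2) to get x = 9/2.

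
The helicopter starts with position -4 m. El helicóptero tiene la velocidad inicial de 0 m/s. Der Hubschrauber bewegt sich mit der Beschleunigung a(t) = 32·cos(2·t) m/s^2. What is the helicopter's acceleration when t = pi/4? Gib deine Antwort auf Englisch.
We have acceleration a(t) = 32·cos(2·t). Substituting t = pi/4: a(pi/4) = 0.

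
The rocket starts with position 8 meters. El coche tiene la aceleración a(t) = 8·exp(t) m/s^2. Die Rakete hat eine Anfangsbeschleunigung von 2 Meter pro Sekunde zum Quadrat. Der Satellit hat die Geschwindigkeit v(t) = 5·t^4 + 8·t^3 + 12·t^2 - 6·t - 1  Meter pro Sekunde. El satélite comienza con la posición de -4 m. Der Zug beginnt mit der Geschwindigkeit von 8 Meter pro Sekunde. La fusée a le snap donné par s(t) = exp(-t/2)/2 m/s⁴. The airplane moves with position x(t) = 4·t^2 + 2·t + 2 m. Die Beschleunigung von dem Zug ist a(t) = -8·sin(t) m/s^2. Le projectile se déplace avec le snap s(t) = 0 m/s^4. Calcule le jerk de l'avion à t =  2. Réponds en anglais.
Starting from position x(t) = 4·t^2 + 2·t + 2, we take 3 derivatives. The derivative of position gives velocity: v(t) = 8·t + 2. Taking d/dt of v(t), we find a(t) = 8. Taking d/dt of a(t), we find j(t) = 0. We have jerk j(t) = 0. Substituting t = 2: j(2) = 0.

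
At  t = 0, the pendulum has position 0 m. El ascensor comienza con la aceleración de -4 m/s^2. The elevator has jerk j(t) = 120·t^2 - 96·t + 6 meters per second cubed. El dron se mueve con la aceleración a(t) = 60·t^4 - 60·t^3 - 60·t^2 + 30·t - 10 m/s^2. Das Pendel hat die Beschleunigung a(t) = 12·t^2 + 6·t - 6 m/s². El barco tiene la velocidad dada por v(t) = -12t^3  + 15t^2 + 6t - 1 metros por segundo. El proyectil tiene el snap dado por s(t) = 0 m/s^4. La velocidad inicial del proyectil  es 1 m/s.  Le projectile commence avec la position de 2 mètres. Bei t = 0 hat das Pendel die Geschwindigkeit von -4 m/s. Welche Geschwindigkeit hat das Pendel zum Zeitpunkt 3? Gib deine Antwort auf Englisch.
Starting from acceleration a(t) = 12·t^2 + 6·t - 6, we take 1 antiderivative. The integral of acceleration is velocity. Using v(0) = -4, we get v(t) = 4·t^3 + 3·t^2 - 6·t - 4. Using v(t) = 4·t^3 + 3·t^2 - 6·t - 4 and substituting t = 3, we find v = 113.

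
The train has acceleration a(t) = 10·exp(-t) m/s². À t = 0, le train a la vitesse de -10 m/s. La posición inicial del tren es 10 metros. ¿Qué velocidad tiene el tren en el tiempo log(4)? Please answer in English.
We must find the integral of our acceleration equation a(t) = 10·exp(-t) 1 time. Taking ∫a(t)dt and applying v(0) = -10, we find v(t) = -10·exp(-t). Using v(t) = -10·exp(-t) and substituting t = log(4), we find v = -5/2.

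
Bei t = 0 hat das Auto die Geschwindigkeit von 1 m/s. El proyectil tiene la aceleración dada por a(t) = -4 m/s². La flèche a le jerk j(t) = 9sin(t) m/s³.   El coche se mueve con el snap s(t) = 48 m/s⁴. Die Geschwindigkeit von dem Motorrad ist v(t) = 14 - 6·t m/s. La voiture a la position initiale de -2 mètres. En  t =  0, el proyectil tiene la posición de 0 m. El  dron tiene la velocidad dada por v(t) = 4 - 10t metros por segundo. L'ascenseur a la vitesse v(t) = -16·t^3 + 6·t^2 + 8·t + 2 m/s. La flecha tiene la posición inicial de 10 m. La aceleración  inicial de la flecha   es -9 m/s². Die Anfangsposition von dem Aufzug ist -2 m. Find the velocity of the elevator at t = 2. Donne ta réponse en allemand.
Mit v(t) = -16·t^3 + 6·t^2 + 8·t + 2 und Einsetzen von t = 2, finden wir v = -86.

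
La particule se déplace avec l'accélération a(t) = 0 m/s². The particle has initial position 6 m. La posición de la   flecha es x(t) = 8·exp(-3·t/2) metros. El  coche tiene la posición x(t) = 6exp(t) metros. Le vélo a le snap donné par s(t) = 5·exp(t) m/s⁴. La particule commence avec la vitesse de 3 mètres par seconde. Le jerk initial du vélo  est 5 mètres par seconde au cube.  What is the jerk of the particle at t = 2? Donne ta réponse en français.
Pour résoudre ceci, nous devons prendre 1 dérivée de notre équation de l'accélération a(t) = 0. En dérivant l'accélération, nous obtenons le jerk: j(t) = 0. De l'équation du jerk j(t) = 0, nous substituons t = 2 pour obtenir j = 0.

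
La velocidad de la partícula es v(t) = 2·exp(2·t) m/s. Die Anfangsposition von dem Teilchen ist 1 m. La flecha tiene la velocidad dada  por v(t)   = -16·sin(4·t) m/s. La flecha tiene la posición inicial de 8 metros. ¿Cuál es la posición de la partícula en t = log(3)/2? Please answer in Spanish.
Para resolver esto, necesitamos tomar 1 integral de nuestra ecuación de la velocidad v(t) = 2·exp(2·t). Integrando la velocidad y usando la condición inicial x(0) = 1, obtenemos x(t) = exp(2·t). Tenemos la posición x(t) = exp(2·t). Sustituyendo t = log(3)/2: x(log(3)/2) = 3.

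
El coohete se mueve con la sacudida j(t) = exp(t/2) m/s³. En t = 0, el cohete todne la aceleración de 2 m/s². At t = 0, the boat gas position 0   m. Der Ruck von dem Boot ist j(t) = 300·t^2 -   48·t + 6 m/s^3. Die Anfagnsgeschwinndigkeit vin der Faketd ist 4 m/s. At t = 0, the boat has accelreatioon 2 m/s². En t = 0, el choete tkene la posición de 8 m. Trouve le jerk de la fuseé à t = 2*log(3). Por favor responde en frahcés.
Nous avons le jerk j(t) = exp(t/2). En substituant t = 2*log(3): j(2*log(3)) = 3.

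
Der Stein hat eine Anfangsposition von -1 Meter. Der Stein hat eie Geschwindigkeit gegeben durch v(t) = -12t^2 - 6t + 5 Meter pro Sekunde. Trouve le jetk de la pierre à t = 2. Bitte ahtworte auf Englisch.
We must differentiate our velocity equation v(t) = -12·t^2 - 6·t + 5 2 times. Differentiating velocity, we get acceleration: a(t) = -24·t - 6. Taking d/dt of a(t), we find j(t) = -24. From the given jerk equation j(t) = -24, we substitute t = 2 to get j = -24.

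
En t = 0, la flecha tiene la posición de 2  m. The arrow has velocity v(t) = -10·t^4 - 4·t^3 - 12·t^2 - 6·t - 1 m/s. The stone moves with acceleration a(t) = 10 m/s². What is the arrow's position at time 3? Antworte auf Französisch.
Nous devons trouver la primitive de notre équation de la vitesse v(t) = -10·t^4 - 4·t^3 - 12·t^2 - 6·t - 1 1 fois. En intégrant la vitesse et en utilisant la condition initiale x(0) = 2, nous obtenons x(t) = -2·t^5 - t^4 - 4·t^3 - 3·t^2 - t + 2. De l'équation de la position x(t) = -2·t^5 - t^4 - 4·t^3 - 3·t^2 - t + 2, nous substituons t = 3 pour obtenir x = -703.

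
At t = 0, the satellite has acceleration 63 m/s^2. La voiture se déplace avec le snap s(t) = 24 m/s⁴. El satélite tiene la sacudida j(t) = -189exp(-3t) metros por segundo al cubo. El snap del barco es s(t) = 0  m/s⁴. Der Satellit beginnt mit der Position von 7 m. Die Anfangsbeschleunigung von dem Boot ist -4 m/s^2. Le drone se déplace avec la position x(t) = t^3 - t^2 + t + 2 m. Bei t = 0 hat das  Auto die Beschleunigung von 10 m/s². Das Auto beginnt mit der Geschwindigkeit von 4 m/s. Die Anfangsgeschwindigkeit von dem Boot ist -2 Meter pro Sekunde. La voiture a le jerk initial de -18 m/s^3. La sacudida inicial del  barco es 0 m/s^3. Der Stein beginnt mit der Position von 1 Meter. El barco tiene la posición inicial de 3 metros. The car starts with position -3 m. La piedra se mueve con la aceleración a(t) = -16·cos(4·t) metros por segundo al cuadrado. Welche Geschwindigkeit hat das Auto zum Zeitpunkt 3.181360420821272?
Ausgehend von dem Snap s(t) = 24, nehmen wir 3 Integrale. Mit ∫s(t)dt und Anwendung von j(0) = -18, finden wir j(t) = 24·t - 18. Mit ∫j(t)dt und Anwendung von a(0) = 10, finden wir a(t) = 12·t^2 - 18·t + 10. Mit ∫a(t)dt und Anwendung von v(0) = 4, finden wir v(t) = 4·t^3 - 9·t^2 + 10·t + 4. Wir haben die Geschwindigkeit v(t) = 4·t^3 - 9·t^2 + 10·t + 4. Durch Einsetzen von t = 3.181360420821272: v(3.181360420821272) = 73.5190011323493.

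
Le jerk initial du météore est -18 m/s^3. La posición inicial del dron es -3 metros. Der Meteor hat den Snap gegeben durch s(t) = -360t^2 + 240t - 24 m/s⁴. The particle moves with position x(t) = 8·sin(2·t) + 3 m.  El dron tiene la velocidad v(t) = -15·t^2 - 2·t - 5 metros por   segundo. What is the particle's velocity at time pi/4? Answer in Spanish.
Debemos derivar nuestra ecuación de la posición x(t) = 8·sin(2·t) + 3 1 vez. Tomando d/dt de x(t), encontramos v(t) = 16·cos(2·t). Usando v(t) = 16·cos(2·t) y sustituyendo t = pi/4, encontramos v = 0.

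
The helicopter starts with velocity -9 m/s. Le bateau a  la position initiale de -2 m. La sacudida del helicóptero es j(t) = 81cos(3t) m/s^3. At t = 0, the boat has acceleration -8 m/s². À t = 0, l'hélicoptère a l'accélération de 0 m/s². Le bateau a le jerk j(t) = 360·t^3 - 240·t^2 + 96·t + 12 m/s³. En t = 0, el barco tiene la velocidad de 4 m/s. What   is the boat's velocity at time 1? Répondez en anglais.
To solve this, we need to take 2 integrals of our jerk equation j(t) = 360·t^3 - 240·t^2 + 96·t + 12. Taking ∫j(t)dt and applying a(0) = -8, we find a(t) = 90·t^4 - 80·t^3 + 48·t^2 + 12·t - 8. Integrating acceleration and using the initial condition v(0) = 4, we get v(t) = 18·t^5 - 20·t^4 + 16·t^3 + 6·t^2 - 8·t + 4. Using v(t) = 18·t^5 - 20·t^4 + 16·t^3 + 6·t^2 - 8·t + 4 and substituting t = 1, we find v = 16.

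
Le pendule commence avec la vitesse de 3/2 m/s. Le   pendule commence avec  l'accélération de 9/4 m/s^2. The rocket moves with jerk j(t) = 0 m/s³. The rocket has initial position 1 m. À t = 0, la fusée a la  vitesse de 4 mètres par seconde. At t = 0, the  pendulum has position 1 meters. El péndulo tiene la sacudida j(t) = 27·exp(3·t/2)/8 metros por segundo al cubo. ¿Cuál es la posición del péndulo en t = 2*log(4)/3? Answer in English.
To find the answer, we compute 3 integrals of j(t) = 27·exp(3·t/2)/8. Integrating jerk and using the initial condition a(0) = 9/4, we get a(t) = 9·exp(3·t/2)/4. Finding the antiderivative of a(t) and using v(0) = 3/2: v(t) = 3·exp(3·t/2)/2. The antiderivative of velocity, with x(0) = 1, gives position: x(t) = exp(3·t/2). Using x(t) = exp(3·t/2) and substituting t = 2*log(4)/3, we find x = 4.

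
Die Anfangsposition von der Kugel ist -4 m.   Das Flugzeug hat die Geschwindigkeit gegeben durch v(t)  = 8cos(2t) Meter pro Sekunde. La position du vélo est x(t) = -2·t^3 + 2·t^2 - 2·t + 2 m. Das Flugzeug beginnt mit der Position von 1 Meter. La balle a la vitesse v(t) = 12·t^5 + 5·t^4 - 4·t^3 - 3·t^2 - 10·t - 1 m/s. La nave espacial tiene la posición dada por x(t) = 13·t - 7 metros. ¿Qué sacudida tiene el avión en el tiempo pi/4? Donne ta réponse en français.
Pour résoudre ceci, nous devons prendre 2 dérivées de notre équation de la vitesse v(t) = 8·cos(2·t). La dérivée de la vitesse donne l'accélération: a(t) = -16·sin(2·t). La dérivée de l'accélération donne le jerk: j(t) = -32·cos(2·t). De l'équation du jerk j(t) = -32·cos(2·t), nous substituons t = pi/4 pour obtenir j = 0.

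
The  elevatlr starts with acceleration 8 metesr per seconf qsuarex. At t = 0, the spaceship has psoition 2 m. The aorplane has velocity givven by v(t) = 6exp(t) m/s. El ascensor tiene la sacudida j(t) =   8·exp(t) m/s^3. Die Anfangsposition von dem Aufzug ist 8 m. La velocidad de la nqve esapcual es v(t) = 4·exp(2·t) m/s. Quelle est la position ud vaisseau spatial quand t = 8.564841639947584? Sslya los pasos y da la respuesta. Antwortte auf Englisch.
At t = 8.564841639947584, x = 54999269.4540621.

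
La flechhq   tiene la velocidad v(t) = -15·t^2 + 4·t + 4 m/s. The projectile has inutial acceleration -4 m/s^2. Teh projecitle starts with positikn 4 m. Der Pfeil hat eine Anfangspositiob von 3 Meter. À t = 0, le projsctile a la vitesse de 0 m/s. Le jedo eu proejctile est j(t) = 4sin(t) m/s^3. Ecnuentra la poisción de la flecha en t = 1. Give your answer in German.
Ausgehend von der Geschwindigkeit v(t) = -15·t^2 + 4·t + 4, nehmen wir 1 Integral. Durch Integration von der Geschwindigkeit und Verwendung der Anfangsbedingung x(0) = 3, erhalten wir x(t) = -5·t^3 + 2·t^2 + 4·t + 3. Mit x(t) = -5·t^3 + 2·t^2 + 4·t + 3 und Einsetzen von t = 1, finden wir x = 4.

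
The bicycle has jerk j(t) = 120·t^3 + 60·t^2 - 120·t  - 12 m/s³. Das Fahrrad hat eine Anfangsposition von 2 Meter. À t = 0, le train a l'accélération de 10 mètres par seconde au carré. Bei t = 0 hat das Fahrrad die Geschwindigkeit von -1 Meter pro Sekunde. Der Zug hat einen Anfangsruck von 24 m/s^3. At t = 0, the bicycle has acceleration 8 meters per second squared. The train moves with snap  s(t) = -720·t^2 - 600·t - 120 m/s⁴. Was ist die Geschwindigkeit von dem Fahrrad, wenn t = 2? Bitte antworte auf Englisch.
We need to integrate our jerk equation j(t) = 120·t^3 + 60·t^2 - 120·t - 12 2 times. The antiderivative of jerk, with a(0) = 8, gives acceleration: a(t) = 30·t^4 + 20·t^3 - 60·t^2 - 12·t + 8. The integral of acceleration is velocity. Using v(0) = -1, we get v(t) = 6·t^5 + 5·t^4 - 20·t^3 - 6·t^2 + 8·t - 1. We have velocity v(t) = 6·t^5 + 5·t^4 - 20·t^3 - 6·t^2 + 8·t - 1. Substituting t = 2: v(2) = 103.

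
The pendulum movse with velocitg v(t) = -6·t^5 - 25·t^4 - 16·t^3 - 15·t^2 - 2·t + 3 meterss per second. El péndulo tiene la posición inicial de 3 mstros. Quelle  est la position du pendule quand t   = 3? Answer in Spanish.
Debemos encontrar la antiderivada de nuestra ecuación de la velocidad v(t) = -6·t^5 - 25·t^4 - 16·t^3 - 15·t^2 - 2·t + 3 1 vez. Integrando la velocidad y usando la condición inicial x(0) = 3, obtenemos x(t) = -t^6 - 5·t^5 - 4·t^4 - 5·t^3 - t^2 + 3·t + 3. Tenemos la posición x(t) = -t^6 - 5·t^5 - 4·t^4 - 5·t^3 - t^2 + 3·t + 3. Sustituyendo t = 3: x(3) = -2400.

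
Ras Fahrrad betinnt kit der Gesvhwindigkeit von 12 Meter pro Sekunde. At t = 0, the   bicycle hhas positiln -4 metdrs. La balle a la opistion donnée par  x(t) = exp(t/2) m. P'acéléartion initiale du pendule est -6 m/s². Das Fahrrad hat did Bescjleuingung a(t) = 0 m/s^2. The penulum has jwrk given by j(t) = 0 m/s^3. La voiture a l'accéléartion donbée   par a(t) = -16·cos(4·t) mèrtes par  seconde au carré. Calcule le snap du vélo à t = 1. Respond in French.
Nous devons dériver notre équation de l'accélération a(t) = 0 2 fois. En prenant d/dt de a(t), nous trouvons j(t) = 0. La dérivée du jerk donne le snap: s(t) = 0. En utilisant s(t) = 0 et en substituant t = 1, nous trouvons s = 0.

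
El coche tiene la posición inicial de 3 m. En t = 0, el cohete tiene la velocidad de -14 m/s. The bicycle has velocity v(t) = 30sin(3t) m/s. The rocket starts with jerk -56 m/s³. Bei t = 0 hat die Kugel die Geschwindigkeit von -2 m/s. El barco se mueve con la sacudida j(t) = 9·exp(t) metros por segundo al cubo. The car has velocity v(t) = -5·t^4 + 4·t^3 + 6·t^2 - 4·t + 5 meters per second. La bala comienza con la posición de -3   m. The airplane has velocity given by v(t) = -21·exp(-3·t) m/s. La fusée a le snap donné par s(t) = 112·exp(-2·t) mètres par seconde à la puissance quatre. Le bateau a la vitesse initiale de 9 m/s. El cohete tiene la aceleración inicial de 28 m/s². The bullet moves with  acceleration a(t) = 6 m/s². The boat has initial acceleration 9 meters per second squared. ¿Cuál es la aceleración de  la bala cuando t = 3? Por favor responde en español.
De la ecuación de la aceleración a(t) = 6, sustituimos t = 3 para obtener a = 6.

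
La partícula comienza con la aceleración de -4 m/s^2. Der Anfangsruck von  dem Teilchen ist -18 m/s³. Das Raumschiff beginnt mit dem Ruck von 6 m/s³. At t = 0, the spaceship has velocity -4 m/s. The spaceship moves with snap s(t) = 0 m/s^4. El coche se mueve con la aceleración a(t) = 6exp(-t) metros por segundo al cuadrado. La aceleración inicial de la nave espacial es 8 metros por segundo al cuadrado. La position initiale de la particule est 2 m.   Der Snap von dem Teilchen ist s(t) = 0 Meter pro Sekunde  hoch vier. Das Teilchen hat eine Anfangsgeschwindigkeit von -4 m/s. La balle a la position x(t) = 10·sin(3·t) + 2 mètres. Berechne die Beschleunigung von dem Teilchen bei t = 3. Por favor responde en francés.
En partant du snap s(t) = 0, nous prenons 2 primitives. La primitive du snap est le jerk. En utilisant j(0) = -18, nous obtenons j(t) = -18. En prenant ∫j(t)dt et en appliquant a(0) = -4, nous trouvons a(t) = -18·t - 4. De l'équation de l'accélération a(t) = -18·t - 4, nous substituons t = 3 pour obtenir a = -58.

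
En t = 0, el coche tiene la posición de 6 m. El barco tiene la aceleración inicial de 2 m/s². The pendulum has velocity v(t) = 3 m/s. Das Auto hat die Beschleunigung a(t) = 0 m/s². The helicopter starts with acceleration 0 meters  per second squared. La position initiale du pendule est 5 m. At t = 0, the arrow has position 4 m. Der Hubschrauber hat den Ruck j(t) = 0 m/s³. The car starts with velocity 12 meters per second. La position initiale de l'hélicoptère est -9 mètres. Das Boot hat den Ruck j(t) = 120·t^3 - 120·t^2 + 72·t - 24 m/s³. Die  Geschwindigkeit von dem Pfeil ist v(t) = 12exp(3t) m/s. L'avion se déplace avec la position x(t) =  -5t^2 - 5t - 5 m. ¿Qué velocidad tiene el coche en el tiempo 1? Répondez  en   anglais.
We must find the antiderivative of our acceleration equation a(t) = 0 1 time. Integrating acceleration and using the initial condition v(0) = 12, we get v(t) = 12. We have velocity v(t) = 12. Substituting t = 1: v(1) = 12.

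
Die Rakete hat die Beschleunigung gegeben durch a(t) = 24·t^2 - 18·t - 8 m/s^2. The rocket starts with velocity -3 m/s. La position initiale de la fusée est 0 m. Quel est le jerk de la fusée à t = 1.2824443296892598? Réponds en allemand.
Wir müssen unsere Gleichung für die Beschleunigung a(t) = 24·t^2 - 18·t - 8 1-mal ableiten. Durch Ableiten von der Beschleunigung erhalten wir den Ruck: j(t) = 48·t - 18. Aus der Gleichung für den Ruck j(t) = 48·t - 18, setzen wir t = 1.2824443296892598 ein und erhalten j = 43.5573278250845.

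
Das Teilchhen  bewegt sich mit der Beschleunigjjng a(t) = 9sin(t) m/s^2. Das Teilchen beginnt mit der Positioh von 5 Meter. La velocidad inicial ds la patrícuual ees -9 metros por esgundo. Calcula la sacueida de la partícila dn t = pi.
Para resolver esto, necesitamos tomar 1 derivada de nuestra ecuación de la aceleración a(t) = 9·sin(t). La derivada de la aceleración da la sacudida: j(t) = 9·cos(t). Tenemos la sacudida j(t) = 9·cos(t). Sustituyendo t = pi: j(pi) = -9.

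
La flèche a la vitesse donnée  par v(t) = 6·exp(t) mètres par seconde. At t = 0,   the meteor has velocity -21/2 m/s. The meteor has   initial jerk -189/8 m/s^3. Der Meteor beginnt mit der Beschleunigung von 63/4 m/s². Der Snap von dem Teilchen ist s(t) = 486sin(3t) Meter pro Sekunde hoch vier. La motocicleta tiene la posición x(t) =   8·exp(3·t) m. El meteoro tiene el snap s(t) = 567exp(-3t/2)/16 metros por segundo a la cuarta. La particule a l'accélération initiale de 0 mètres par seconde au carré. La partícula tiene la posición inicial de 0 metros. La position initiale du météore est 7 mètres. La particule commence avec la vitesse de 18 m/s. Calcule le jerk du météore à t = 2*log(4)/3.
Nous devons trouver l'intégrale de notre équation du snap s(t) = 567·exp(-3·t/2)/16 1 fois. L'intégrale du snap est le jerk. En utilisant j(0) = -189/8, nous obtenons j(t) = -189·exp(-3·t/2)/8. Nous avons le jerk j(t) = -189·exp(-3·t/2)/8. En substituant t = 2*log(4)/3: j(2*log(4)/3) = -189/32.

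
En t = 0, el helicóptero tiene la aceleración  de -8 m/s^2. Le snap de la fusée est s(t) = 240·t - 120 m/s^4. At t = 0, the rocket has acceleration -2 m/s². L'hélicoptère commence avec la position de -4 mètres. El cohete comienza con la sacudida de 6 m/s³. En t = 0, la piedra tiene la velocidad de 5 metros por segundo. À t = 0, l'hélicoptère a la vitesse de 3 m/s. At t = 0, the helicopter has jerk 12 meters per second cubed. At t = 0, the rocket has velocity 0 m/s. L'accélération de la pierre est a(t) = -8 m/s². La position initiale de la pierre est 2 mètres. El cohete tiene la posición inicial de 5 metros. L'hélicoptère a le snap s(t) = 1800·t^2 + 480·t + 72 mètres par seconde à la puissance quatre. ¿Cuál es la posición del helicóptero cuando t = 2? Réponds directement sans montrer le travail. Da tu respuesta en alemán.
Die Position bei t = 2 ist x = 498.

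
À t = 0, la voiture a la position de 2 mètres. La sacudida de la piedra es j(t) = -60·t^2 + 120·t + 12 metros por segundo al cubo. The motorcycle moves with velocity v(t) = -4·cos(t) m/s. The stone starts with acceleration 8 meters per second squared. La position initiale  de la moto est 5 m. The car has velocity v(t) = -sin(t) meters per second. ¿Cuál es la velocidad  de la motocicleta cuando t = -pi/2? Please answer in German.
Aus der Gleichung für die Geschwindigkeit v(t) = -4·cos(t), setzen wir t = -pi/2 ein und erhalten v = 0.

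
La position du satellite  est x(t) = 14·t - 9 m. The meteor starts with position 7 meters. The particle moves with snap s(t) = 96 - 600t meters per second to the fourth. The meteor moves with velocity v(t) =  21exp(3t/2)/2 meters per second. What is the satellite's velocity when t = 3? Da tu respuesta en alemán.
Ausgehend von der Position x(t) = 14·t - 9, nehmen wir 1 Ableitung. Mit d/dt von x(t) finden wir v(t) = 14. Wir haben die Geschwindigkeit v(t) = 14. Durch Einsetzen von t = 3: v(3) = 14.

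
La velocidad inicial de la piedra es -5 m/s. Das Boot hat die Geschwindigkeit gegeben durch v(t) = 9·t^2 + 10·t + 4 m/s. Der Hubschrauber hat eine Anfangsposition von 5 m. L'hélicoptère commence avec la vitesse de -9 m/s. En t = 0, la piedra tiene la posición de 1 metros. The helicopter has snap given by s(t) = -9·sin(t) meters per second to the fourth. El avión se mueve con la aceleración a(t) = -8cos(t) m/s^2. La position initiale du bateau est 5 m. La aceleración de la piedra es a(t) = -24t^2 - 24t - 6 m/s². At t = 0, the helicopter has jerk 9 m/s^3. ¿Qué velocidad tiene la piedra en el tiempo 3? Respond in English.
We must find the integral of our acceleration equation a(t) = -24·t^2 - 24·t - 6 1 time. Integrating acceleration and using the initial condition v(0) = -5, we get v(t) = -8·t^3 - 12·t^2 - 6·t - 5. Using v(t) = -8·t^3 - 12·t^2 - 6·t - 5 and substituting t = 3, we find v = -347.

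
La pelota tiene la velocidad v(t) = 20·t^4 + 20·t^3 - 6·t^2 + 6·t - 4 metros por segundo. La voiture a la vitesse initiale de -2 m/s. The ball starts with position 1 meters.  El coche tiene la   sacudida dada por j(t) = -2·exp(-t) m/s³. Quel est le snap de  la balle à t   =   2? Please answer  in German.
Wir müssen unsere Gleichung für die Geschwindigkeit v(t) = 20·t^4 + 20·t^3 - 6·t^2 + 6·t - 4 3-mal ableiten. Mit d/dt von v(t) finden wir a(t) = 80·t^3 + 60·t^2 - 12·t + 6. Durch Ableiten von der Beschleunigung erhalten wir den Ruck: j(t) = 240·t^2 + 120·t - 12. Durch Ableiten von dem Ruck erhalten wir den Snap: s(t) = 480·t + 120. Wir haben den Snap s(t) = 480·t + 120. Durch Einsetzen von t = 2: s(2) = 1080.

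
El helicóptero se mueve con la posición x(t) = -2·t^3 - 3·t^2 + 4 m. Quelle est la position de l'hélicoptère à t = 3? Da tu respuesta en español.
Tenemos la posición x(t) = -2·t^3 - 3·t^2 + 4. Sustituyendo t = 3: x(3) = -77.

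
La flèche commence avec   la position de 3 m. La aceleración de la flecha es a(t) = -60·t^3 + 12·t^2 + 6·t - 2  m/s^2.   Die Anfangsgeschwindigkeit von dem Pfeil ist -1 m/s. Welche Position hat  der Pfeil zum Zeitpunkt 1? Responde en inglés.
We must find the integral of our acceleration equation a(t) = -60·t^3 + 12·t^2 + 6·t - 2 2 times. Taking ∫a(t)dt and applying v(0) = -1, we find v(t) = -15·t^4 + 4·t^3 + 3·t^2 - 2·t - 1. The antiderivative of velocity, with x(0) = 3, gives position: x(t) = -3·t^5 + t^4 + t^3 - t^2 - t + 3. We have position x(t) = -3·t^5 + t^4 + t^3 - t^2 - t + 3. Substituting t = 1: x(1) = 0.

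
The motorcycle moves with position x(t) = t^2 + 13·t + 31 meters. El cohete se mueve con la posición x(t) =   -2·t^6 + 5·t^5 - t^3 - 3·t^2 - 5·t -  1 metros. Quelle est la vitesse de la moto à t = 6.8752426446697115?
En partant de la position x(t) = t^2 + 13·t + 31, nous prenons 1 dérivée. En dérivant la position, nous obtenons la vitesse: v(t) = 2·t + 13. De l'équation de la vitesse v(t) = 2·t + 13, nous substituons t = 6.8752426446697115 pour obtenir v = 26.7504852893394.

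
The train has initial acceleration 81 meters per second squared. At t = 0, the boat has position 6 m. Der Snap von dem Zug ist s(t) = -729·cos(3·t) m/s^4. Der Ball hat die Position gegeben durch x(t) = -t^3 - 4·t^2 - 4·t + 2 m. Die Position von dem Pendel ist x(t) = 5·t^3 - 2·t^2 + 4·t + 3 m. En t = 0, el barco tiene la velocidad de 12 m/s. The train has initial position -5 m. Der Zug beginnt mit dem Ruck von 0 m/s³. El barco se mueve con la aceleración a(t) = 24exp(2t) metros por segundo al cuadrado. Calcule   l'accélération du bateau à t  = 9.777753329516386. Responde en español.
Tenemos la aceleración a(t) = 24·exp(2·t). Sustituyendo t = 9.777753329516386: a(9.777753329516386) = 7465516755.95823.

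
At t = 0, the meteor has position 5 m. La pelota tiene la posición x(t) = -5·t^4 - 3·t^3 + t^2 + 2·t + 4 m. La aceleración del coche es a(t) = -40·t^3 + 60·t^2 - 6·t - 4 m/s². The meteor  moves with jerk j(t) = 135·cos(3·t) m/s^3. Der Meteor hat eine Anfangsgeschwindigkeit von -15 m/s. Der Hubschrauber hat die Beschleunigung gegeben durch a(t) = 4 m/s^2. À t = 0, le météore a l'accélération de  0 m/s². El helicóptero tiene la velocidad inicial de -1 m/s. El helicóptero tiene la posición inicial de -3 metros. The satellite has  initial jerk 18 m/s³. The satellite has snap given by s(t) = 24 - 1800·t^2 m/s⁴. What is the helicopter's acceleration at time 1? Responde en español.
Usando a(t) = 4 y sustituyendo t = 1, encontramos a = 4.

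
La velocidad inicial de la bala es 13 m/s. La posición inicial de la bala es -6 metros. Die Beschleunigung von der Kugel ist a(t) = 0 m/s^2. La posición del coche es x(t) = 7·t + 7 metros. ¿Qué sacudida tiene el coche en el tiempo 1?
Partiendo de la posición x(t) = 7·t + 7, tomamos 3 derivadas. La derivada de la posición da la velocidad: v(t) = 7. La derivada de la velocidad da la aceleración: a(t) = 0. La derivada de la aceleración da la sacudida: j(t) = 0. Usando j(t) = 0 y sustituyendo t = 1, encontramos j = 0.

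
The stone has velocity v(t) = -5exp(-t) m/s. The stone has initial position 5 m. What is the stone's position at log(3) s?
We must find the integral of our velocity equation v(t) = -5·exp(-t) 1 time. Integrating velocity and using the initial condition x(0) = 5, we get x(t) = 5·exp(-t). We have position x(t) = 5·exp(-t). Substituting t = log(3): x(log(3)) = 5/3.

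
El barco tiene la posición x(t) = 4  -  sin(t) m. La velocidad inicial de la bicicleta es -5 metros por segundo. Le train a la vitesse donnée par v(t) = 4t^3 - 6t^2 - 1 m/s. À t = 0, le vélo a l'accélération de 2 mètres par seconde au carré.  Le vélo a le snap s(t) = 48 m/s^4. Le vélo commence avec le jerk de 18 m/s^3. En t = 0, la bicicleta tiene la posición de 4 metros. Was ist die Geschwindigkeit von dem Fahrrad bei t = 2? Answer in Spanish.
Para resolver esto, necesitamos tomar 3 antiderivadas de nuestra ecuación del snap s(t) = 48. Tomando ∫s(t)dt y aplicando j(0) = 18, encontramos j(t) = 48·t + 18. La integral de la sacudida, con a(0) = 2, da la aceleración: a(t) = 24·t^2 + 18·t + 2. Tomando ∫a(t)dt y aplicando v(0) = -5, encontramos v(t) = 8·t^3 + 9·t^2 + 2·t - 5. De la ecuación de la velocidad v(t) = 8·t^3 + 9·t^2 + 2·t - 5, sustituimos t = 2 para obtener v = 99.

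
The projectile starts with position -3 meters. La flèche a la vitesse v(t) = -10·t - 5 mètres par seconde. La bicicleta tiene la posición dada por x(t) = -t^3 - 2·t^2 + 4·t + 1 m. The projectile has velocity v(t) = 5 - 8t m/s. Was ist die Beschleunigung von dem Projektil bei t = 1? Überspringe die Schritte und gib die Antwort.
Bei t = 1, a = -8.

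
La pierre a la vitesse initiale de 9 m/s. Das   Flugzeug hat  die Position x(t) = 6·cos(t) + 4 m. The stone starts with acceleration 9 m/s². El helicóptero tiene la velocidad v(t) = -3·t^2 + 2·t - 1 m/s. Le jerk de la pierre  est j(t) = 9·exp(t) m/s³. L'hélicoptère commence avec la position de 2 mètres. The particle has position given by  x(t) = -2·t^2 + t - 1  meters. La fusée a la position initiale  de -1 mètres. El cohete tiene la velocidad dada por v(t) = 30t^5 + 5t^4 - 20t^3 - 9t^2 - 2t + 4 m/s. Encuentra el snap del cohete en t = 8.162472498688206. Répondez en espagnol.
Debemos derivar nuestra ecuación de la velocidad v(t) = 30·t^5 + 5·t^4 - 20·t^3 - 9·t^2 - 2·t + 4 3 veces. La derivada de la velocidad da la aceleración: a(t) = 150·t^4 + 20·t^3 - 60·t^2 - 18·t - 2. Derivando la aceleración, obtenemos la sacudida: j(t) = 600·t^3 + 60·t^2 - 120·t - 18. Tomando d/dt de j(t), encontramos s(t) = 1800·t^2 + 120·t - 120. Tenemos el snap s(t) = 1800·t^2 + 120·t - 120. Sustituyendo t = 8.162472498688206: s(8.162472498688206) = 120786.219825157.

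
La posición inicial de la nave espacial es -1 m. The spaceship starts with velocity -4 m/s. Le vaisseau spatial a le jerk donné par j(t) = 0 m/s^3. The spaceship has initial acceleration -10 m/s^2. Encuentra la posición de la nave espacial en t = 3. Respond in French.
Pour résoudre ceci, nous devons prendre 3 intégrales de notre équation du jerk j(t) = 0. L'intégrale du jerk est l'accélération. En utilisant a(0) = -10, nous obtenons a(t) = -10. L'intégrale de l'accélération, avec v(0) = -4, donne la vitesse: v(t) = -10·t - 4. En prenant ∫v(t)dt et en appliquant x(0) = -1, nous trouvons x(t) = -5·t^2 - 4·t - 1. De l'équation de la position x(t) = -5·t^2 - 4·t - 1, nous substituons t = 3 pour obtenir x = -58.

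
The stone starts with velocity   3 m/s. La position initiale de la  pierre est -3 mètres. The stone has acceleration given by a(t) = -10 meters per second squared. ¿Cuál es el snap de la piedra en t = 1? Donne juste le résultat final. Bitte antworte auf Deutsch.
Bei t = 1, s = 0.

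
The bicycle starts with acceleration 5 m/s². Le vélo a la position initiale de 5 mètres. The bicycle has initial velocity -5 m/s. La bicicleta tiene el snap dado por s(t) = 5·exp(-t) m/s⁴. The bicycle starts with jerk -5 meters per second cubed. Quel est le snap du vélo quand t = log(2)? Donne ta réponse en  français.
Nous avons le snap s(t) = 5·exp(-t). En substituant t = log(2): s(log(2)) = 5/2.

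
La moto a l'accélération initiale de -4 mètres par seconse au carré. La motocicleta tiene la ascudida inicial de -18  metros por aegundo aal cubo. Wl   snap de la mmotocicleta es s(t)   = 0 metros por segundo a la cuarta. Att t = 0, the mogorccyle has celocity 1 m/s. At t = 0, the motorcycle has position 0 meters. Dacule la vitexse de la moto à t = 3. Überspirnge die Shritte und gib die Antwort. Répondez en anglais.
At t = 3, v = -92.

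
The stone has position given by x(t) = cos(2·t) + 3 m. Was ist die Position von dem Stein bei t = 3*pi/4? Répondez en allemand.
Mit x(t) = cos(2·t) + 3 und Einsetzen von t = 3*pi/4, finden wir x = 3.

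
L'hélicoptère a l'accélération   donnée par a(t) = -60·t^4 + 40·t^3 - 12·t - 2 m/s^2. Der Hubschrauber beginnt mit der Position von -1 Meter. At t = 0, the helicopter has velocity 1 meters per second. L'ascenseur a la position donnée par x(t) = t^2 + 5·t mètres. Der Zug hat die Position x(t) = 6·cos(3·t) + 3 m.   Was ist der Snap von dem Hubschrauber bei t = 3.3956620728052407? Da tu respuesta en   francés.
Pour résoudre ceci, nous devons prendre 2 dérivées de notre équation de l'accélération a(t) = -60·t^4 + 40·t^3 - 12·t - 2. En prenant d/dt de a(t), nous trouvons j(t) = -240·t^3 + 120·t^2 - 12. La dérivée du jerk donne le snap: s(t) = -720·t^2 + 240·t. De l'équation du snap s(t) = -720·t^2 + 240·t, nous substituons t = 3.3956620728052407 pour obtenir s = -7487.01615966209.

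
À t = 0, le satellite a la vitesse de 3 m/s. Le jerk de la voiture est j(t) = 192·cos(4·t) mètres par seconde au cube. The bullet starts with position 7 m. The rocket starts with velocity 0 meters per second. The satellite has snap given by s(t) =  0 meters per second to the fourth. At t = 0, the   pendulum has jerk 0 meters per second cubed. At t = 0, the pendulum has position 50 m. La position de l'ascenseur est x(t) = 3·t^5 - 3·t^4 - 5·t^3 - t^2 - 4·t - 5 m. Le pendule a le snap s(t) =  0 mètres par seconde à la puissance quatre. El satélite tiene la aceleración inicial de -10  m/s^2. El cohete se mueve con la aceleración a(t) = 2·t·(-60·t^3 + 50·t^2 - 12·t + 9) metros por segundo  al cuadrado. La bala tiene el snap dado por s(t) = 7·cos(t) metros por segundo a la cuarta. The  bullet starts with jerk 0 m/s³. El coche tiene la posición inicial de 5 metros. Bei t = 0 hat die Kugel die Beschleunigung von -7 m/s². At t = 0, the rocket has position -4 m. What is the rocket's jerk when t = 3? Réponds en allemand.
Um dies zu lösen, müssen wir 1 Ableitung unserer Gleichung für die Beschleunigung a(t) = 2·t·(-60·t^3 + 50·t^2 - 12·t + 9) nehmen. Durch Ableiten von der Beschleunigung erhalten wir den Ruck: j(t) = -120·t^3 + 100·t^2 + 2·t·(-180·t^2 + 100·t - 12) - 24·t + 18. Wir haben den Ruck j(t) = -120·t^3 + 100·t^2 + 2·t·(-180·t^2 + 100·t - 12) - 24·t + 18. Durch Einsetzen von t = 3: j(3) = -10386.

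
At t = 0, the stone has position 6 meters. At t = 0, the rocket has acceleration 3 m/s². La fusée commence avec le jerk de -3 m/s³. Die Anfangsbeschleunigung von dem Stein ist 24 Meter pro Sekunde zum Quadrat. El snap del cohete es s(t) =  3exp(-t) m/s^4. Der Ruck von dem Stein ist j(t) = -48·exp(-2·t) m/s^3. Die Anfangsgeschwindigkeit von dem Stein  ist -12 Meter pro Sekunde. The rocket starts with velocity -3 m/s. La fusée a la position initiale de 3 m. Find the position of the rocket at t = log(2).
To solve this, we need to take 4 antiderivatives of our snap equation s(t) = 3·exp(-t). Integrating snap and using the initial condition j(0) = -3, we get j(t) = -3·exp(-t). Finding the antiderivative of j(t) and using a(0) = 3: a(t) = 3·exp(-t). Integrating acceleration and using the initial condition v(0) = -3, we get v(t) = -3·exp(-t). Finding the antiderivative of v(t) and using x(0) = 3: x(t) = 3·exp(-t). Using x(t) = 3·exp(-t) and substituting t = log(2), we find x = 3/2.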